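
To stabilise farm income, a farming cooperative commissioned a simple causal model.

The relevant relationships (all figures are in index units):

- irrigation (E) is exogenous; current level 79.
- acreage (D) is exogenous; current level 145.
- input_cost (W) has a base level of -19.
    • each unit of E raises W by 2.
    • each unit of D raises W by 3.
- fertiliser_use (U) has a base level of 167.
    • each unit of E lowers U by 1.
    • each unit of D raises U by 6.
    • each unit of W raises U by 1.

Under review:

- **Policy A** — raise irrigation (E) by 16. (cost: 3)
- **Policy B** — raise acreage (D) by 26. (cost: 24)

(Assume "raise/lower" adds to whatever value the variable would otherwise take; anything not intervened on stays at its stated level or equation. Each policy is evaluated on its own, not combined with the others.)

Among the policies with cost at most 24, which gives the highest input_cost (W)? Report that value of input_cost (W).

652

Policy A (E + 16):
  E = 79 + 16 = 95
  D = 145
  W = -19 + 2·95 + 3·145 = 606
Policy B (D + 26):
  E = 79
  D = 145 + 26 = 171
  W = -19 + 2·79 + 3·171 = 652
Comparing — Policy A: W=606, Policy B: W=652. Highest is 652 (Policy B).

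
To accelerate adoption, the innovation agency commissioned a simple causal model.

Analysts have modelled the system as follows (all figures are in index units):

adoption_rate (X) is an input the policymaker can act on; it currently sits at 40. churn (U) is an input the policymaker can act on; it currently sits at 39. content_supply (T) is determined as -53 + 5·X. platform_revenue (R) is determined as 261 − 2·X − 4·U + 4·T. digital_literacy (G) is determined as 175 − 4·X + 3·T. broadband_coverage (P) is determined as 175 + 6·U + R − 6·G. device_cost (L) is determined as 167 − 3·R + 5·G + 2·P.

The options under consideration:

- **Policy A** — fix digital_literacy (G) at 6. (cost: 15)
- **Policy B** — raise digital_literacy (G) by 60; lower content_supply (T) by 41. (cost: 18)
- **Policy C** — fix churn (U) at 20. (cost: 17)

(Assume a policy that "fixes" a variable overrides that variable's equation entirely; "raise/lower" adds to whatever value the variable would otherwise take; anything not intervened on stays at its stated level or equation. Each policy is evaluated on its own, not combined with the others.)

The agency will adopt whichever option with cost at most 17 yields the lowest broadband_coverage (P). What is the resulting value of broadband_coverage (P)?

-1752

Policy A (G := 6):
  X = 40
  U = 39
  T = -53 + 5·40 = 147
  R = 261 − 2·40 − 4·39 + 4·147 = 613
  G = 6
  P = 175 + 6·39 + 613 − 6·6 = 986
Policy C (U := 20):
  X = 40
  U = 20
  T = -53 + 5·40 = 147
  R = 261 − 2·40 − 4·20 + 4·147 = 689
  G = 175 − 4·40 + 3·147 = 456
  P = 175 + 6·20 + 689 − 6·456 = -1752
Comparing — Policy A: P=986, Policy C: P=-1752. Lowest is -1752 (Policy C).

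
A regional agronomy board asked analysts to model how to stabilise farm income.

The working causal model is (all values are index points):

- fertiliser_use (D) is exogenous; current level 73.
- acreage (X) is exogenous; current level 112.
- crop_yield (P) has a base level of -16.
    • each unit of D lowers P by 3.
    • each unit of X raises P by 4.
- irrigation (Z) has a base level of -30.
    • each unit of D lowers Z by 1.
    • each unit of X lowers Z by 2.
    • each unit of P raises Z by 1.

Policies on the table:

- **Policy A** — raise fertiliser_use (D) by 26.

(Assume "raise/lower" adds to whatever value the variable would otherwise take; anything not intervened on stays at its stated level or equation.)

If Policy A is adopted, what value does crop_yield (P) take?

Policy A (D + 26):
  D = 73 + 26 = 99
  X = 112
  P = -16 − 3·99 + 4·112 = 135

135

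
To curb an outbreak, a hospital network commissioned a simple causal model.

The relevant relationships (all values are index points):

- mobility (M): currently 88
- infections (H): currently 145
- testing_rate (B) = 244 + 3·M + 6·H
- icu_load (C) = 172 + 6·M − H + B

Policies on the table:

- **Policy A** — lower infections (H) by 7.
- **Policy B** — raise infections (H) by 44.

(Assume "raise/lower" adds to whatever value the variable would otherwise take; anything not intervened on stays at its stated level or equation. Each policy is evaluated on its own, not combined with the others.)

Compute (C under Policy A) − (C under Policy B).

-255

Policy A (H − 7):
  M = 88
  H = 145 − 7 = 138
  B = 244 + 3·88 + 6·138 = 1336
  C = 172 + 6·88 − 138 + 1336 = 1898
Policy B (H + 44):
  M = 88
  H = 145 + 44 = 189
  B = 244 + 3·88 + 6·189 = 1642
  C = 172 + 6·88 − 189 + 1642 = 2153
C: 1898 − 2153 = -255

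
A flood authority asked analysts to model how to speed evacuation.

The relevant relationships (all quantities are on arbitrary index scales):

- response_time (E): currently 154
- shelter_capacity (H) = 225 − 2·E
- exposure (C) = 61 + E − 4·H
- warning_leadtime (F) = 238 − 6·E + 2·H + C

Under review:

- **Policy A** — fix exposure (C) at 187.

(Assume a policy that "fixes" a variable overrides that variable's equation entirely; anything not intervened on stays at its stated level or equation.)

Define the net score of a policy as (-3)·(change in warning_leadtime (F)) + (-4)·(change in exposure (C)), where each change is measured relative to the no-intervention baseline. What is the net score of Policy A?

Baseline:
  E = 154
  H = 225 − 2·154 = -83
  C = 61 + 154 − 4·(-83) = 547
  F = 238 − 6·154 + 2·(-83) + 547 = -305
Policy A (C := 187):
  E = 154
  H = 225 − 2·154 = -83
  C = 187
  F = 238 − 6·154 + 2·(-83) + 187 = -665
ΔF = -665 − (-305) = -360; ΔC = 187 − 547 = -360
Score = (-3)·(-360) + (-4)·(-360) = 2520

2520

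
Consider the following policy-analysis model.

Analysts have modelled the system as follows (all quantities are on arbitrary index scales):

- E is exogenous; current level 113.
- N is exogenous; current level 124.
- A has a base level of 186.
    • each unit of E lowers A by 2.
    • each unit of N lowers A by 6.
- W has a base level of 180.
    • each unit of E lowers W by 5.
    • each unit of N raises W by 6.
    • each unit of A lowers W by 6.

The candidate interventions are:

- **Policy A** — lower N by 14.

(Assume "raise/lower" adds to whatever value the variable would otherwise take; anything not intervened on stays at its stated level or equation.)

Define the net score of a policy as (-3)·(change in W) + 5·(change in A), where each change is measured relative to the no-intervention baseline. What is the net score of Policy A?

Baseline:
  E = 113
  N = 124
  A = 186 − 2·113 − 6·124 = -784
  W = 180 − 5·113 + 6·124 − 6·(-784) = 5063
Policy A (N − 14):
  E = 113
  N = 124 − 14 = 110
  A = 186 − 2·113 − 6·110 = -700
  W = 180 − 5·113 + 6·110 − 6·(-700) = 4475
ΔW = 4475 − 5063 = -588; ΔA = -700 − (-784) = 84
Score = (-3)·(-588) + 5·84 = 2184

2184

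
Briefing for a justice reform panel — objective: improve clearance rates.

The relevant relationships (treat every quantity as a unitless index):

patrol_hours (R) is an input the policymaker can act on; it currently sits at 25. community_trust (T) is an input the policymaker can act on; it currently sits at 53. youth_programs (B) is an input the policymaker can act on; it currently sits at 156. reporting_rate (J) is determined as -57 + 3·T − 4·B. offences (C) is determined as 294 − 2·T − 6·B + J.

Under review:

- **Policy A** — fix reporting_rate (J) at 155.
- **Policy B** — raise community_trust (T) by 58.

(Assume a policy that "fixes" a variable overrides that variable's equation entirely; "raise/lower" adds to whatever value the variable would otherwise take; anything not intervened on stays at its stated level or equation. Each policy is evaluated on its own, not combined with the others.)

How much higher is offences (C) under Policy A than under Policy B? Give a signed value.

Policy A (J := 155):
  T = 53
  B = 156
  J = 155
  C = 294 − 2·53 − 6·156 + 155 = -593
Policy B (T + 58):
  T = 53 + 58 = 111
  B = 156
  J = -57 + 3·111 − 4·156 = -348
  C = 294 − 2·111 − 6·156 + (-348) = -1212
C: -593 − (-1212) = 619

619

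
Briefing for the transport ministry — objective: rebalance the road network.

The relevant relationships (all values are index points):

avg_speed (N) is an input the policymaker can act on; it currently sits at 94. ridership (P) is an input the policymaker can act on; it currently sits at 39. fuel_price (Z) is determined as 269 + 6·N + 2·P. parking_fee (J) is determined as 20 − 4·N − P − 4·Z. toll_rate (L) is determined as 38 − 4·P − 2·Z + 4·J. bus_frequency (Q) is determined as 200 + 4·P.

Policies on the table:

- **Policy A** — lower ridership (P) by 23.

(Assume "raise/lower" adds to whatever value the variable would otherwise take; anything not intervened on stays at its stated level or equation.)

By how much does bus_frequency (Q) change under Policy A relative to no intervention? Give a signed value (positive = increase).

Baseline:
  P = 39
  Q = 200 + 4·39 = 356
Policy A (P − 23):
  P = 39 − 23 = 16
  Q = 200 + 4·16 = 264
Change in Q: 264 − 356 = -92

-92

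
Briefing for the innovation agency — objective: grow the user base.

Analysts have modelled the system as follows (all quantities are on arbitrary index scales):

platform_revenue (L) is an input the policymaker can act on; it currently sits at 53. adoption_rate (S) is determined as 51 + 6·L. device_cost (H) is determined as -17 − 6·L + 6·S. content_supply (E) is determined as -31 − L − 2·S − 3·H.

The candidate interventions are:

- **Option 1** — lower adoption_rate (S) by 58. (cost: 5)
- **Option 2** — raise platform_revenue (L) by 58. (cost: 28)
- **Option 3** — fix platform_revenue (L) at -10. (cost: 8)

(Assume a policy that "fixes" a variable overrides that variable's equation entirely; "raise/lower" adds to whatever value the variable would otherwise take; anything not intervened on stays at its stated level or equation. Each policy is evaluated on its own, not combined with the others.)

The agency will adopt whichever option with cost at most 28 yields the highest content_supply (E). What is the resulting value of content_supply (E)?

30

Option 1 (S − 58):
  L = 53
  S = 51 + 6·53 (−58 from intervention) = 311
  H = -17 − 6·53 + 6·311 = 1531
  E = -31 − 53 − 2·311 − 3·1531 = -5299
Option 2 (L + 58):
  L = 53 + 58 = 111
  S = 51 + 6·111 = 717
  H = -17 − 6·111 + 6·717 = 3619
  E = -31 − 111 − 2·717 − 3·3619 = -12433
Option 3 (L := -10):
  L = -10
  S = 51 + 6·(-10) = -9
  H = -17 − 6·(-10) + 6·(-9) = -11
  E = -31 − (-10) − 2·(-9) − 3·(-11) = 30
Comparing — Option 1: E=-5299, Option 2: E=-12433, Option 3: E=30. Highest is 30 (Option 3).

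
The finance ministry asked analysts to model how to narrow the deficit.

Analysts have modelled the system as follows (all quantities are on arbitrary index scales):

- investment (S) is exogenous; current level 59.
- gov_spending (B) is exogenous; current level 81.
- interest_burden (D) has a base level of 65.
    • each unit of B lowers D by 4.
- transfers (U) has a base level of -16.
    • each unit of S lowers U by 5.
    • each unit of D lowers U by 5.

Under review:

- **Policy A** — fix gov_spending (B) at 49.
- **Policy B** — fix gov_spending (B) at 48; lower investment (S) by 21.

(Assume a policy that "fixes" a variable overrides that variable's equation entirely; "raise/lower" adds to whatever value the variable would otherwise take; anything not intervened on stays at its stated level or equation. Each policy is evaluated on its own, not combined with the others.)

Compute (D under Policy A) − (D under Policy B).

-4

Policy A (B := 49):
  B = 49
  D = 65 − 4·49 = -131
Policy B (B := 48, S − 21):
  B = 48
  D = 65 − 4·48 = -127
D: -131 − (-127) = -4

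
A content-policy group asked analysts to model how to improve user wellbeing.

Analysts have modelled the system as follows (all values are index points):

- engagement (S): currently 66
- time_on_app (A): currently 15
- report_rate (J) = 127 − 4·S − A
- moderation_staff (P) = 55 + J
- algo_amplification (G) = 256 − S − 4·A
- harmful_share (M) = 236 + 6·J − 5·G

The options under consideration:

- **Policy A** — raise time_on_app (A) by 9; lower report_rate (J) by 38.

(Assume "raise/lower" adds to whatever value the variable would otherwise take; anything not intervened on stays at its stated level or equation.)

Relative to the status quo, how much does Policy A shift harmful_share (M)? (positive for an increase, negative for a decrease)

-102

Baseline:
  S = 66
  A = 15
  J = 127 − 4·66 − 15 = -152
  G = 256 − 66 − 4·15 = 130
  M = 236 + 6·(-152) − 5·130 = -1326
Policy A (A + 9, J − 38):
  S = 66
  A = 15 + 9 = 24
  J = 127 − 4·66 − 24 (−38 from intervention) = -199
  G = 256 − 66 − 4·24 = 94
  M = 236 + 6·(-199) − 5·94 = -1428
Change in M: -1428 − (-1326) = -102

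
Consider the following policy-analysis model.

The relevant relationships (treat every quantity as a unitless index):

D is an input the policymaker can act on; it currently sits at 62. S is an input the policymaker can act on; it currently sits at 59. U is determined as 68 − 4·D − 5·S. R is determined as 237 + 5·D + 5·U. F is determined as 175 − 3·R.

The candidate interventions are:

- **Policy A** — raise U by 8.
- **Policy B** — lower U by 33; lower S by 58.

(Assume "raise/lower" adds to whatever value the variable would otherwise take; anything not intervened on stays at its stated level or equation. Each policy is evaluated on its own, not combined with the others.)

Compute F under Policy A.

5539

Policy A (U + 8):
  D = 62
  S = 59
  U = 68 − 4·62 − 5·59 (+8 from intervention) = -467
  R = 237 + 5·62 + 5·(-467) = -1788
  F = 175 − 3·(-1788) = 5539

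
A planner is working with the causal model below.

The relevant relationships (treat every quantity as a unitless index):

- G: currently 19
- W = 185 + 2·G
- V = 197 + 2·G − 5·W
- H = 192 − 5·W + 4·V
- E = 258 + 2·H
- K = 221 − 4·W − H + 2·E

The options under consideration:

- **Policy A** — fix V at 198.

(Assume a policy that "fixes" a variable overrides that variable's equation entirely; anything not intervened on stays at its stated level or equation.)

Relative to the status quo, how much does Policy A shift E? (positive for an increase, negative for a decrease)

8624

Baseline:
  G = 19
  W = 185 + 2·19 = 223
  V = 197 + 2·19 − 5·223 = -880
  H = 192 − 5·223 + 4·(-880) = -4443
  E = 258 + 2·(-4443) = -8628
Policy A (V := 198):
  G = 19
  W = 185 + 2·19 = 223
  V = 198
  H = 192 − 5·223 + 4·198 = -131
  E = 258 + 2·(-131) = -4
Change in E: -4 − (-8628) = 8624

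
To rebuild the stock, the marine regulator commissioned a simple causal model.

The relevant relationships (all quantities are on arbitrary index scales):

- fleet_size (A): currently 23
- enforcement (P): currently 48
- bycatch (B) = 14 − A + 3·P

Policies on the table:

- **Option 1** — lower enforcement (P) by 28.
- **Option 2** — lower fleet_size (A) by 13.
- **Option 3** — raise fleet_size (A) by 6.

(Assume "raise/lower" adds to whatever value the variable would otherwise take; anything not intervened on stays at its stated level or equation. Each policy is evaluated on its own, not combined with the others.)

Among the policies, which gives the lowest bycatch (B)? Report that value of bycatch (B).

Option 1 (P − 28):
  A = 23
  P = 48 − 28 = 20
  B = 14 − 23 + 3·20 = 51
Option 2 (A − 13):
  A = 23 − 13 = 10
  P = 48
  B = 14 − 10 + 3·48 = 148
Option 3 (A + 6):
  A = 23 + 6 = 29
  P = 48
  B = 14 − 29 + 3·48 = 129
Comparing — Option 1: B=51, Option 2: B=148, Option 3: B=129. Lowest is 51 (Option 1).

51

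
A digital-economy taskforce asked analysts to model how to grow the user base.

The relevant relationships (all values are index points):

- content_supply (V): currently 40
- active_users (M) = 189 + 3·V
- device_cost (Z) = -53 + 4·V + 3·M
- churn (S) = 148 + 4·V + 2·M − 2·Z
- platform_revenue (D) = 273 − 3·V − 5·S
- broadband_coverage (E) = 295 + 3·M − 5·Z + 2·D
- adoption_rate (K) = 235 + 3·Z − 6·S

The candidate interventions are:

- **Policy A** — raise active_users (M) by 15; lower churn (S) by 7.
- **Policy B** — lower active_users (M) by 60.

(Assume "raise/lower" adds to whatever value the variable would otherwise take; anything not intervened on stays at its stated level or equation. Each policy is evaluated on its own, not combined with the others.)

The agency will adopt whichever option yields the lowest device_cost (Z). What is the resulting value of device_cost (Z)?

Policy A (M + 15, S − 7):
  V = 40
  M = 189 + 3·40 (+15 from intervention) = 324
  Z = -53 + 4·40 + 3·324 = 1079
Policy B (M − 60):
  V = 40
  M = 189 + 3·40 (−60 from intervention) = 249
  Z = -53 + 4·40 + 3·249 = 854
Comparing — Policy A: Z=1079, Policy B: Z=854. Lowest is 854 (Policy B).

854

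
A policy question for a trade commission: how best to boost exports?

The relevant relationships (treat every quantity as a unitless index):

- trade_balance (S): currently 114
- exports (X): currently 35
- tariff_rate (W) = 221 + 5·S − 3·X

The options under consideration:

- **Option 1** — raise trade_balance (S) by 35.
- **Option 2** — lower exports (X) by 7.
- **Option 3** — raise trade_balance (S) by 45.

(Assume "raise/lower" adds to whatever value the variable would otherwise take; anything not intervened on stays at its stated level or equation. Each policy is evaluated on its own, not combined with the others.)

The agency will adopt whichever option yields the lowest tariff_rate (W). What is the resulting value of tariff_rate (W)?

Option 1 (S + 35):
  S = 114 + 35 = 149
  X = 35
  W = 221 + 5·149 − 3·35 = 861
Option 2 (X − 7):
  S = 114
  X = 35 − 7 = 28
  W = 221 + 5·114 − 3·28 = 707
Option 3 (S + 45):
  S = 114 + 45 = 159
  X = 35
  W = 221 + 5·159 − 3·35 = 911
Comparing — Option 1: W=861, Option 2: W=707, Option 3: W=911. Lowest is 707 (Option 2).

707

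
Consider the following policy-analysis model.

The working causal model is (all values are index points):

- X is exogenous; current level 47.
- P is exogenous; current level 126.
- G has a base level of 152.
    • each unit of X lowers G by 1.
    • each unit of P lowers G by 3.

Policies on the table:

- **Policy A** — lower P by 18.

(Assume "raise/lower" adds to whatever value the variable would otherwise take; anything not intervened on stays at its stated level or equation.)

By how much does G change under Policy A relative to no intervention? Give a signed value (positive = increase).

54

Baseline:
  X = 47
  P = 126
  G = 152 − 47 − 3·126 = -273
Policy A (P − 18):
  X = 47
  P = 126 − 18 = 108
  G = 152 − 47 − 3·108 = -219
Change in G: -219 − (-273) = 54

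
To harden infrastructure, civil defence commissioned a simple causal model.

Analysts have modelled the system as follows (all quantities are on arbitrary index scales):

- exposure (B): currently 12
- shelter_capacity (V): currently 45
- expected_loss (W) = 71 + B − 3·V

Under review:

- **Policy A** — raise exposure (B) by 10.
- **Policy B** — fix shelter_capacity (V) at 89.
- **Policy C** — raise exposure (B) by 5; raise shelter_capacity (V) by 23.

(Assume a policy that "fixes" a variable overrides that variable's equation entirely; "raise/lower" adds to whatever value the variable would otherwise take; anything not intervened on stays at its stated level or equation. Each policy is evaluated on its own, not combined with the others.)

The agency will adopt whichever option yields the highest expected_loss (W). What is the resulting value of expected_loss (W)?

-42

Policy A (B + 10):
  B = 12 + 10 = 22
  V = 45
  W = 71 + 22 − 3·45 = -42
Policy B (V := 89):
  B = 12
  V = 89
  W = 71 + 12 − 3·89 = -184
Policy C (B + 5, V + 23):
  B = 12 + 5 = 17
  V = 45 + 23 = 68
  W = 71 + 17 − 3·68 = -116
Comparing — Policy A: W=-42, Policy B: W=-184, Policy C: W=-116. Highest is -42 (Policy A).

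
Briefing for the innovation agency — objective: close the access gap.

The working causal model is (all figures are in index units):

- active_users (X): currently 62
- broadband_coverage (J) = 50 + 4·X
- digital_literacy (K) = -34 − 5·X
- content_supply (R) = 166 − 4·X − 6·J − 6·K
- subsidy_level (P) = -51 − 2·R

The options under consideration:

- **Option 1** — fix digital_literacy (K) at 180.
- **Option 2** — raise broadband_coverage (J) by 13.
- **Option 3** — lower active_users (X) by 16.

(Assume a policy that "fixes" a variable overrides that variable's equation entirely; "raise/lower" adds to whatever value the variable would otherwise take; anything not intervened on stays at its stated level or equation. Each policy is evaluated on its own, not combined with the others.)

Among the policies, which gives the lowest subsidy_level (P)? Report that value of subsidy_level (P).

-375

Option 1 (K := 180):
  X = 62
  J = 50 + 4·62 = 298
  K = 180
  R = 166 − 4·62 − 6·298 − 6·180 = -2950
  P = -51 − 2·(-2950) = 5849
Option 2 (J + 13):
  X = 62
  J = 50 + 4·62 (+13 from intervention) = 311
  K = -34 − 5·62 = -344
  R = 166 − 4·62 − 6·311 − 6·(-344) = 116
  P = -51 − 2·116 = -283
Option 3 (X − 16):
  X = 62 − 16 = 46
  J = 50 + 4·46 = 234
  K = -34 − 5·46 = -264
  R = 166 − 4·46 − 6·234 − 6·(-264) = 162
  P = -51 − 2·162 = -375
Comparing — Option 1: P=5849, Option 2: P=-283, Option 3: P=-375. Lowest is -375 (Option 3).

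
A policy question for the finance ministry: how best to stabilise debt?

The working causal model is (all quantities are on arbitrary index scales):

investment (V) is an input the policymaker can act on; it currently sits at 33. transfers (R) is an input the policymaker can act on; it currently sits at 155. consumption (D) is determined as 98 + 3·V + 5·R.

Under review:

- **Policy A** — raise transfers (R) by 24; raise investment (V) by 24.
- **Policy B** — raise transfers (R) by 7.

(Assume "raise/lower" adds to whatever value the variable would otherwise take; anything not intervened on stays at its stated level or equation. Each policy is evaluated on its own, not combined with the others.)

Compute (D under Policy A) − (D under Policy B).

157

Policy A (R + 24, V + 24):
  V = 33 + 24 = 57
  R = 155 + 24 = 179
  D = 98 + 3·57 + 5·179 = 1164
Policy B (R + 7):
  V = 33
  R = 155 + 7 = 162
  D = 98 + 3·33 + 5·162 = 1007
D: 1164 − 1007 = 157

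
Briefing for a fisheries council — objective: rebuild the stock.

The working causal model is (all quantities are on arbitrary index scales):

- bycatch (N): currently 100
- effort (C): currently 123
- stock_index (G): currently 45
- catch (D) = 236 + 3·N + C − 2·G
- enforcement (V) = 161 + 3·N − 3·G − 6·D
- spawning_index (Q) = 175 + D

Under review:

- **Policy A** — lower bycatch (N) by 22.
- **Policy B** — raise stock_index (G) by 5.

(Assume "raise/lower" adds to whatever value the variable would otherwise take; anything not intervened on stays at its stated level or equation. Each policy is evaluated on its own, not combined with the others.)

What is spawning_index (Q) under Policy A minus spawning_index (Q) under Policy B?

-56

Policy A (N − 22):
  N = 100 − 22 = 78
  C = 123
  G = 45
  D = 236 + 3·78 + 123 − 2·45 = 503
  Q = 175 + 503 = 678
Policy B (G + 5):
  N = 100
  C = 123
  G = 45 + 5 = 50
  D = 236 + 3·100 + 123 − 2·50 = 559
  Q = 175 + 559 = 734
Q: 678 − 734 = -56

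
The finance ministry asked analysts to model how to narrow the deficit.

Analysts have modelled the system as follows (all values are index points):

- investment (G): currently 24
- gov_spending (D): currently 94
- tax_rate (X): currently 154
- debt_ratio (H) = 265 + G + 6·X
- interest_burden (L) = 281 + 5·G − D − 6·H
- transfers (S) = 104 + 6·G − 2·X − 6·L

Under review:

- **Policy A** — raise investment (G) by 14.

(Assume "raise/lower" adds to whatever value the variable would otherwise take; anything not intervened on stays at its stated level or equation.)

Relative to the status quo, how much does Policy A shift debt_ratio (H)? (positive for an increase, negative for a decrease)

14

Baseline:
  G = 24
  X = 154
  H = 265 + 24 + 6·154 = 1213
Policy A (G + 14):
  G = 24 + 14 = 38
  X = 154
  H = 265 + 38 + 6·154 = 1227
Change in H: 1227 − 1213 = 14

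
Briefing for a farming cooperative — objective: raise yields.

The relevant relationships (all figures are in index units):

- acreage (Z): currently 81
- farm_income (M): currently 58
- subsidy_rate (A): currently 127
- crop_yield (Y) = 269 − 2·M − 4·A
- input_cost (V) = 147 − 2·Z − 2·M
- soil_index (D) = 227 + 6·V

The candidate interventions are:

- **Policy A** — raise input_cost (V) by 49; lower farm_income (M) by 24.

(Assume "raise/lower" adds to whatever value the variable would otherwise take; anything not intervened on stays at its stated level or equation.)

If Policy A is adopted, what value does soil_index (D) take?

23

Policy A (V + 49, M − 24):
  Z = 81
  M = 58 − 24 = 34
  V = 147 − 2·81 − 2·34 (+49 from intervention) = -34
  D = 227 + 6·(-34) = 23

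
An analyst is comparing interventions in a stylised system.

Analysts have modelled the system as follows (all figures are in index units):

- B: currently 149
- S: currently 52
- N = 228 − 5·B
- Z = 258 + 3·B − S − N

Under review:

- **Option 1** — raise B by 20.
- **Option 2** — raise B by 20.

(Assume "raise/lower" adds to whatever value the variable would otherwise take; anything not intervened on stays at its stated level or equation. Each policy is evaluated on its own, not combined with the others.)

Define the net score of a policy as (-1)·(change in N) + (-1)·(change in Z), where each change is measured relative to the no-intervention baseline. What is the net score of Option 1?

Baseline:
  B = 149
  S = 52
  N = 228 − 5·149 = -517
  Z = 258 + 3·149 − 52 − (-517) = 1170
Option 1 (B + 20):
  B = 149 + 20 = 169
  S = 52
  N = 228 − 5·169 = -617
  Z = 258 + 3·169 − 52 − (-617) = 1330
ΔN = -617 − (-517) = -100; ΔZ = 1330 − 1170 = 160
Score = (-1)·(-100) + (-1)·160 = -60

-60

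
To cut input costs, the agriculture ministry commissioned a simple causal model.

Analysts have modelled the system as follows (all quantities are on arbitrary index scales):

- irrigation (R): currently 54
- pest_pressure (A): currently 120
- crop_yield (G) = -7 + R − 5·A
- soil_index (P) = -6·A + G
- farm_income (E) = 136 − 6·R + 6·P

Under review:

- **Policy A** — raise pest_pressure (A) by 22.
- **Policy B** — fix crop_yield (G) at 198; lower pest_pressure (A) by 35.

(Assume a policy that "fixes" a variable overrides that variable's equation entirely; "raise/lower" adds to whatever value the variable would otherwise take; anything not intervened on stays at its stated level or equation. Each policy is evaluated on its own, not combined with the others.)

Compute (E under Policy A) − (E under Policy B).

-7218

Policy A (A + 22):
  R = 54
  A = 120 + 22 = 142
  G = -7 + 54 − 5·142 = -663
  P = 0 − 6·142 + (-663) = -1515
  E = 136 − 6·54 + 6·(-1515) = -9278
Policy B (G := 198, A − 35):
  R = 54
  A = 120 − 35 = 85
  G = 198
  P = 0 − 6·85 + 198 = -312
  E = 136 − 6·54 + 6·(-312) = -2060
E: -9278 − (-2060) = -7218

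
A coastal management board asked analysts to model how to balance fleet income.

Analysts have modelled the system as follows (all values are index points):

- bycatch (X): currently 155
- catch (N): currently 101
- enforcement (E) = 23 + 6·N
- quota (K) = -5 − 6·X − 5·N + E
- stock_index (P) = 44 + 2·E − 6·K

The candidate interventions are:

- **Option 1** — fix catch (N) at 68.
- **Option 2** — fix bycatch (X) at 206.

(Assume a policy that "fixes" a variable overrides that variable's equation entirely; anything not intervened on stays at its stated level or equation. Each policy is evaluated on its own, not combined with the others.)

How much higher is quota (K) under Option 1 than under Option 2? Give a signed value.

Option 1 (N := 68):
  X = 155
  N = 68
  E = 23 + 6·68 = 431
  K = -5 − 6·155 − 5·68 + 431 = -844
Option 2 (X := 206):
  X = 206
  N = 101
  E = 23 + 6·101 = 629
  K = -5 − 6·206 − 5·101 + 629 = -1117
K: -844 − (-1117) = 273

273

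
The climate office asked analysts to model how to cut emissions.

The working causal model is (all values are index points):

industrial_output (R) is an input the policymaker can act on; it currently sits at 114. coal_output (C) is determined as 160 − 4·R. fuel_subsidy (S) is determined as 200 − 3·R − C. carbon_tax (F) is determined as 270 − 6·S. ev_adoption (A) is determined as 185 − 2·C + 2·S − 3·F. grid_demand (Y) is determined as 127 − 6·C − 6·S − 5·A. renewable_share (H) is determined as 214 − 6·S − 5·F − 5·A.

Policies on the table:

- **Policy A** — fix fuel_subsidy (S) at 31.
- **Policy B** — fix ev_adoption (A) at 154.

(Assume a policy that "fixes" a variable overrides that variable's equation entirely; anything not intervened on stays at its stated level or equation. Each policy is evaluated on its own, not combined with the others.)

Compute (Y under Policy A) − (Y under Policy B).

Policy A (S := 31):
  R = 114
  C = 160 − 4·114 = -296
  S = 31
  F = 270 − 6·31 = 84
  A = 185 − 2·(-296) + 2·31 − 3·84 = 587
  Y = 127 − 6·(-296) − 6·31 − 5·587 = -1218
Policy B (A := 154):
  R = 114
  C = 160 − 4·114 = -296
  S = 200 − 3·114 − (-296) = 154
  F = 270 − 6·154 = -654
  A = 154
  Y = 127 − 6·(-296) − 6·154 − 5·154 = 209
Y: -1218 − 209 = -1427

-1427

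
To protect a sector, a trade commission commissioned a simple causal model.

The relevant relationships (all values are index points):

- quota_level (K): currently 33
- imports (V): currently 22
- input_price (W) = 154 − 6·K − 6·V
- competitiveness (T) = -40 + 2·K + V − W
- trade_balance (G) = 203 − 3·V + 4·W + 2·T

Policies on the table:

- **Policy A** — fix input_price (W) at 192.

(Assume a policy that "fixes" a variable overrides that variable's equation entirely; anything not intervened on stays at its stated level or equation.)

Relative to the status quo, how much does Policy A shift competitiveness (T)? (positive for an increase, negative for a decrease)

Baseline:
  K = 33
  V = 22
  W = 154 − 6·33 − 6·22 = -176
  T = -40 + 2·33 + 22 − (-176) = 224
Policy A (W := 192):
  K = 33
  V = 22
  W = 192
  T = -40 + 2·33 + 22 − 192 = -144
Change in T: -144 − 224 = -368

-368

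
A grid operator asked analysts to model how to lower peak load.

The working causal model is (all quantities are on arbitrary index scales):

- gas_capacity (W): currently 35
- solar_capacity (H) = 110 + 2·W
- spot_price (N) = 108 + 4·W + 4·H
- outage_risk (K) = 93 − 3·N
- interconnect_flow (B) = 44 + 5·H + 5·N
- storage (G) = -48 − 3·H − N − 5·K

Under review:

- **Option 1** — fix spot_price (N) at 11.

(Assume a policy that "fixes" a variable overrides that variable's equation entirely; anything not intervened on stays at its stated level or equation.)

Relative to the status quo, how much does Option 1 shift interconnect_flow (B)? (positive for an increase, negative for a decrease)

Baseline:
  W = 35
  H = 110 + 2·35 = 180
  N = 108 + 4·35 + 4·180 = 968
  B = 44 + 5·180 + 5·968 = 5784
Option 1 (N := 11):
  W = 35
  H = 110 + 2·35 = 180
  N = 11
  B = 44 + 5·180 + 5·11 = 999
Change in B: 999 − 5784 = -4785

-4785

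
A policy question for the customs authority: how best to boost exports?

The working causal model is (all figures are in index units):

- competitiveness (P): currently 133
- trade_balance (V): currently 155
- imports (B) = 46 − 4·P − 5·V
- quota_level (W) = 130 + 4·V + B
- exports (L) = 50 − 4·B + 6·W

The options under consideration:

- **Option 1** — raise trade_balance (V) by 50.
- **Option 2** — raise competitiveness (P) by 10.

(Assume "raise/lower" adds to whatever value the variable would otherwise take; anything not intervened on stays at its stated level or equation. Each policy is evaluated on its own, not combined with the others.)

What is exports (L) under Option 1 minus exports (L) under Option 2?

780

Option 1 (V + 50):
  P = 133
  V = 155 + 50 = 205
  B = 46 − 4·133 − 5·205 = -1511
  W = 130 + 4·205 + (-1511) = -561
  L = 50 − 4·(-1511) + 6·(-561) = 2728
Option 2 (P + 10):
  P = 133 + 10 = 143
  V = 155
  B = 46 − 4·143 − 5·155 = -1301
  W = 130 + 4·155 + (-1301) = -551
  L = 50 − 4·(-1301) + 6·(-551) = 1948
L: 2728 − 1948 = 780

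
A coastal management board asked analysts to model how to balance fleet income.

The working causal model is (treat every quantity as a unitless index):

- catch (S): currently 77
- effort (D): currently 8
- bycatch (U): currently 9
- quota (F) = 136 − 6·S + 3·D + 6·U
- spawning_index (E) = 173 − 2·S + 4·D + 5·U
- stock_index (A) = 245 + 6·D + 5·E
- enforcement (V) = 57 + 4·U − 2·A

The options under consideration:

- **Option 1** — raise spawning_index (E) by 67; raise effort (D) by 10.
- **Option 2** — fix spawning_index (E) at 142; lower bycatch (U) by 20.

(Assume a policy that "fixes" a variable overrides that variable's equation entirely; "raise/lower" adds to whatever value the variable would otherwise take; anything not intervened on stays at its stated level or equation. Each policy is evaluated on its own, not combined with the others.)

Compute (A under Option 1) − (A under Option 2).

365

Option 1 (E + 67, D + 10):
  S = 77
  D = 8 + 10 = 18
  U = 9
  E = 173 − 2·77 + 4·18 + 5·9 (+67 from intervention) = 203
  A = 245 + 6·18 + 5·203 = 1368
Option 2 (E := 142, U − 20):
  S = 77
  D = 8
  U = 9 − 20 = -11
  E = 142
  A = 245 + 6·8 + 5·142 = 1003
A: 1368 − 1003 = 365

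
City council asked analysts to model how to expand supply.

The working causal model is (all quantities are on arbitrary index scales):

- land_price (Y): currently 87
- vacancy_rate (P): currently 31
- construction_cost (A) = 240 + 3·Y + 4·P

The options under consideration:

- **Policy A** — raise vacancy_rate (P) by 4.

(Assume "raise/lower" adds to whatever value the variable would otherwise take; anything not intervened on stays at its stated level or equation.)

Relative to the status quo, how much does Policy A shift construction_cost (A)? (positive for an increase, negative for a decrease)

Baseline:
  Y = 87
  P = 31
  A = 240 + 3·87 + 4·31 = 625
Policy A (P + 4):
  Y = 87
  P = 31 + 4 = 35
  A = 240 + 3·87 + 4·35 = 641
Change in A: 641 − 625 = 16

16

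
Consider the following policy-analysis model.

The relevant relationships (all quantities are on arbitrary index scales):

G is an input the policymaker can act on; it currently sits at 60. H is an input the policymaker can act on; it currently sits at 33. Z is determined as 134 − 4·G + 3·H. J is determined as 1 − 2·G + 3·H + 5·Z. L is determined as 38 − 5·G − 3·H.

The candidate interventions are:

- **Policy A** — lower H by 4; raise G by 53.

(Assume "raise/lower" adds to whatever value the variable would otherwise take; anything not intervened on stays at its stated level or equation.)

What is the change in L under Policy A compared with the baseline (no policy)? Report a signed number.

Baseline:
  G = 60
  H = 33
  L = 38 − 5·60 − 3·33 = -361
Policy A (H − 4, G + 53):
  G = 60 + 53 = 113
  H = 33 − 4 = 29
  L = 38 − 5·113 − 3·29 = -614
Change in L: -614 − (-361) = -253

-253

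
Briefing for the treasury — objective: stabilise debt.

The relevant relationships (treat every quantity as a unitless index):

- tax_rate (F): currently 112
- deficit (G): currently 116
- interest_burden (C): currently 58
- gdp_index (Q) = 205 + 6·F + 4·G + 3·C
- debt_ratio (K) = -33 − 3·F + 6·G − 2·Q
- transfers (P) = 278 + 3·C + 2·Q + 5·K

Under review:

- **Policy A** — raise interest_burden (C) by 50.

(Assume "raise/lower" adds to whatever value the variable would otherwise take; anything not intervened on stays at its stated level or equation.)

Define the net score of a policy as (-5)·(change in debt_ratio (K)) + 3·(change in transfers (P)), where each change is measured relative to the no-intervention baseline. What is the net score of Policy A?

Baseline:
  F = 112
  G = 116
  C = 58
  Q = 205 + 6·112 + 4·116 + 3·58 = 1515
  K = -33 − 3·112 + 6·116 − 2·1515 = -2703
  P = 278 + 3·58 + 2·1515 + 5·(-2703) = -10033
Policy A (C + 50):
  F = 112
  G = 116
  C = 58 + 50 = 108
  Q = 205 + 6·112 + 4·116 + 3·108 = 1665
  K = -33 − 3·112 + 6·116 − 2·1665 = -3003
  P = 278 + 3·108 + 2·1665 + 5·(-3003) = -11083
ΔK = -3003 − (-2703) = -300; ΔP = -11083 − (-10033) = -1050
Score = (-5)·(-300) + 3·(-1050) = -1650

-1650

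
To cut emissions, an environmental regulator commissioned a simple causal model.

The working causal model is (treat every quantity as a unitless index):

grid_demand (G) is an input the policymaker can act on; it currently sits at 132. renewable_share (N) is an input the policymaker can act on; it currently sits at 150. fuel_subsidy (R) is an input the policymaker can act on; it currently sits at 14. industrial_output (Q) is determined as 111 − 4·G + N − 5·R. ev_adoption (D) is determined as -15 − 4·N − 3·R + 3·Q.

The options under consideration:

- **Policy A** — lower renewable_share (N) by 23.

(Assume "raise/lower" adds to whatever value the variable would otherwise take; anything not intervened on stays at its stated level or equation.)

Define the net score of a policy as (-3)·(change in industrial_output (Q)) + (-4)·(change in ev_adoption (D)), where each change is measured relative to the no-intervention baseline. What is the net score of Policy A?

-23

Baseline:
  G = 132
  N = 150
  R = 14
  Q = 111 − 4·132 + 150 − 5·14 = -337
  D = -15 − 4·150 − 3·14 + 3·(-337) = -1668
Policy A (N − 23):
  G = 132
  N = 150 − 23 = 127
  R = 14
  Q = 111 − 4·132 + 127 − 5·14 = -360
  D = -15 − 4·127 − 3·14 + 3·(-360) = -1645
ΔQ = -360 − (-337) = -23; ΔD = -1645 − (-1668) = 23
Score = (-3)·(-23) + (-4)·23 = -23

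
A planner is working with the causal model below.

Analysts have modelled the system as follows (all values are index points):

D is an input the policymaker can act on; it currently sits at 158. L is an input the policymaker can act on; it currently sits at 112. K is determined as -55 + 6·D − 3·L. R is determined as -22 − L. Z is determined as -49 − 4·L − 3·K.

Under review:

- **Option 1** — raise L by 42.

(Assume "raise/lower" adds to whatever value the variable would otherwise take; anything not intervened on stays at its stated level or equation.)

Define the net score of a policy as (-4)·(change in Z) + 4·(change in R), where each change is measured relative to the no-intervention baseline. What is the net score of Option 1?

Baseline:
  D = 158
  L = 112
  K = -55 + 6·158 − 3·112 = 557
  R = -22 − 112 = -134
  Z = -49 − 4·112 − 3·557 = -2168
Option 1 (L + 42):
  D = 158
  L = 112 + 42 = 154
  K = -55 + 6·158 − 3·154 = 431
  R = -22 − 154 = -176
  Z = -49 − 4·154 − 3·431 = -1958
ΔZ = -1958 − (-2168) = 210; ΔR = -176 − (-134) = -42
Score = (-4)·210 + 4·(-42) = -1008

-1008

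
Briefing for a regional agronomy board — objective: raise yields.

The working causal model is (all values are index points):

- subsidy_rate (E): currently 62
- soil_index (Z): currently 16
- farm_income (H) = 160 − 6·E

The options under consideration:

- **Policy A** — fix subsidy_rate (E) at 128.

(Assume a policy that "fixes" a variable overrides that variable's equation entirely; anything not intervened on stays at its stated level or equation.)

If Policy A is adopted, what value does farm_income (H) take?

Policy A (E := 128):
  E = 128
  H = 160 − 6·128 = -608

-608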